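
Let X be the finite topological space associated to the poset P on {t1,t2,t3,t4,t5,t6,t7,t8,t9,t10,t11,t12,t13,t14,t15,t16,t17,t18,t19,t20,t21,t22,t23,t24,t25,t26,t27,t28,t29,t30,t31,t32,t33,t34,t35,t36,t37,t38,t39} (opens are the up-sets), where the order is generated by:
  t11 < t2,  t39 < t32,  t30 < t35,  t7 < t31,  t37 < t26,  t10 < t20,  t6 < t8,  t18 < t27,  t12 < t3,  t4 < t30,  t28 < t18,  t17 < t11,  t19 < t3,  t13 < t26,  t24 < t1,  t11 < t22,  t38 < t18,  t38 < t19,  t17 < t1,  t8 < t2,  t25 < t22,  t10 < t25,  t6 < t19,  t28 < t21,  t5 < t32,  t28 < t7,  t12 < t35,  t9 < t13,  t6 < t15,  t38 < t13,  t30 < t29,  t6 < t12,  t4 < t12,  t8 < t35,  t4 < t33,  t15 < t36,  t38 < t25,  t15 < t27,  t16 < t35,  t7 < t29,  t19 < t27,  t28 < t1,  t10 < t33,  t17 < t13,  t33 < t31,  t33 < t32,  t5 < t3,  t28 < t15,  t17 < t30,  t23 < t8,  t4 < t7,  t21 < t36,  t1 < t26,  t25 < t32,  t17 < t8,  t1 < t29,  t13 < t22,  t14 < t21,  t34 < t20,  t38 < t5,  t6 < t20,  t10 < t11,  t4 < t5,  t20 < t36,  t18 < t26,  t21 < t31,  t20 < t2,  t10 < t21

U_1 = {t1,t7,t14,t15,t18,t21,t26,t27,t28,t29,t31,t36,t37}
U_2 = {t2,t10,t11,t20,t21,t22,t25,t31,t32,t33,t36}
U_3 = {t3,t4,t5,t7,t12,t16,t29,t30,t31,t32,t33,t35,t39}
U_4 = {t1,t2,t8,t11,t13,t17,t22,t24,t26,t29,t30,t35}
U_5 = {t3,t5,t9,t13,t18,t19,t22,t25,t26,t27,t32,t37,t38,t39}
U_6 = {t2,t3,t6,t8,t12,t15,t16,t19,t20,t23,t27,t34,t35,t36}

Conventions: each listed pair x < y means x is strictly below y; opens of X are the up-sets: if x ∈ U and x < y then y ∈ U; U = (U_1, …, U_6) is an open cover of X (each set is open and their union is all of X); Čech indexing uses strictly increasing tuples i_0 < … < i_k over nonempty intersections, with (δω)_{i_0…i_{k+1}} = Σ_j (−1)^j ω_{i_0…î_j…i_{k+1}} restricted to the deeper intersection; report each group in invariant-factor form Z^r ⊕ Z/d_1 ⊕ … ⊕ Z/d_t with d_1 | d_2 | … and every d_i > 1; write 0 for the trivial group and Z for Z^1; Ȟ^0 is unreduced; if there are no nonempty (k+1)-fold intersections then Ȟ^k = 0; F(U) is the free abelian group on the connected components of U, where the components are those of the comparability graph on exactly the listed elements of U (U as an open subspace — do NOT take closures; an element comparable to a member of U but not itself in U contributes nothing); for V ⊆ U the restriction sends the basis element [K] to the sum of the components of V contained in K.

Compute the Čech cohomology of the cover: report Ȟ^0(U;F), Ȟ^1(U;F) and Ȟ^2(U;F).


Ȟ^0 = Z, Ȟ^1 = 0, Ȟ^2 = Z/2

nonempty intersections:
  U12={t21,t31,t36} U13={t7,t29,t31} U14={t1,t26,t29} U15={t18,t26,t27,t37} U16={t15,t27,t36} U23={t31,t32,t33} U24={t2,t11,t22} U25={t22,t25,t32} U26={t2,t20,t36} U34={t29,t30,t35} U35={t3,t5,t32,t39} U36={t3,t12,t16,t35} U45={t13,t22,t26} U46={t2,t8,t35} U56={t3,t19,t27}
  U123={t31} U126={t36} U134={t29} U145={t26} U156={t27} U235={t32} U245={t22} U246={t2} U346={t35} U356={t3}
components per intersection:
  U1: {t1,t7,t14,t15,t18,t21,t26,t27,t28,t29,t31,t36,t37}
  U2: {t2,t10,t11,t20,t21,t22,t25,t31,t32,t33,t36}
  U3: {t3,t4,t5,t7,t12,t16,t29,t30,t31,t32,t33,t35,t39}
  U4: {t1,t2,t8,t11,t13,t17,t22,t24,t26,t29,t30,t35}
  U5: {t3,t5,t9,t13,t18,t19,t22,t25,t26,t27,t32,t37,t38,t39}
  U6: {t2,t3,t6,t8,t12,t15,t16,t19,t20,t23,t27,t34,t35,t36}
  U12: {t21,t31,t36}
  U13: {t7,t29,t31}
  U14: {t1,t26,t29}
  U15: {t18,t26,t27,t37}
  U16: {t15,t27,t36}
  U23: {t31,t32,t33}
  U24: {t2,t11,t22}
  U25: {t22,t25,t32}
  U26: {t2,t20,t36}
  U34: {t29,t30,t35}
  U35: {t3,t5,t32,t39}
  U36: {t3,t12,t16,t35}
  U45: {t13,t22,t26}
  U46: {t2,t8,t35}
  U56: {t3,t19,t27}
  U123: {t31}
  U126: {t36}
  U134: {t29}
  U145: {t26}
  U156: {t27}
  U235: {t32}
  U245: {t22}
  U246: {t2}
  U346: {t35}
  U356: {t3}
C dims 6,15,10; δ0: rk 5, SNF 1^5; δ1: rk 10, SNF 1^9·2
Ȟ^0: (6−5)−0=1 ⇒ Z
Ȟ^1: (15−10)−5=0 ⇒ 0
Ȟ^2: (10−0)−10=0 plus torsion [2] ⇒ Z/2


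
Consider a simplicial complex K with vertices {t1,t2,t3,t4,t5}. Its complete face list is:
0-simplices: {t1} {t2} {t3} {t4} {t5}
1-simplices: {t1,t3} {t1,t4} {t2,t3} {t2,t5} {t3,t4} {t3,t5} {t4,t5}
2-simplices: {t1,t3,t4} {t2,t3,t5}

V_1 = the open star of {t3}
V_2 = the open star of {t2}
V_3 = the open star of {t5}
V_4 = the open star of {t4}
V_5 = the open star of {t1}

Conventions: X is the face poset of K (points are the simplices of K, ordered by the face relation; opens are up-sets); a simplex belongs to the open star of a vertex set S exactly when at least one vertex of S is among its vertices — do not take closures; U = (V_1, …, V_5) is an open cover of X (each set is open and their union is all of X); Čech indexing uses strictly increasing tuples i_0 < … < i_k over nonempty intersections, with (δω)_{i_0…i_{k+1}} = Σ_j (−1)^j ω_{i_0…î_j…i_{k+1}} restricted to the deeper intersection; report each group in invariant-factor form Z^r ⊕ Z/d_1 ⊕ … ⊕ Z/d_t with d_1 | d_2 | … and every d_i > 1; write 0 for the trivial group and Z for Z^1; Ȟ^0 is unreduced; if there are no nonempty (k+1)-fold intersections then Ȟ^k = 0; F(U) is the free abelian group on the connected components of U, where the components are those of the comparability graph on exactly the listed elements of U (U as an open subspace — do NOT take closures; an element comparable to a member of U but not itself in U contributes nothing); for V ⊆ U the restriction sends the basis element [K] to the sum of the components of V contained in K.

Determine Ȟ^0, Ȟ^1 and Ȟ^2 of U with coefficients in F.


nerve of the cover:
  V1={{t3},{t1,t3},{t2,t3},{t3,t4},{t3,t5},{t1,t3,t4},{t2,t3,t5}} V2={{t2},{t2,t3},{t2,t5},{t2,t3,t5}} V3={{t5},{t2,t5},{t3,t5},{t4,t5},{t2,t3,t5}} V4={{t4},{t1,t4},{t3,t4},{t4,t5},{t1,t3,t4}} V5={{t1},{t1,t3},{t1,t4},{t1,t3,t4}}
  V12={{t2,t3},{t2,t3,t5}} V13={{t3,t5},{t2,t3,t5}} V14={{t3,t4},{t1,t3,t4}} V15={{t1,t3},{t1,t3,t4}} V23={{t2,t5},{t2,t3,t5}} V34={{t4,t5}} V45={{t1,t4},{t1,t3,t4}}
  V123={{t2,t3,t5}} V145={{t1,t3,t4}}
components per intersection:
  V1: {{t3},{t1,t3},{t2,t3},{t3,t4},{t3,t5},{t1,t3,t4},{t2,t3,t5}}
  V2: {{t2},{t2,t3},{t2,t5},{t2,t3,t5}}
  V3: {{t5},{t2,t5},{t3,t5},{t4,t5},{t2,t3,t5}}
  V4: {{t4},{t1,t4},{t3,t4},{t4,t5},{t1,t3,t4}}
  V5: {{t1},{t1,t3},{t1,t4},{t1,t3,t4}}
  V12: {{t2,t3},{t2,t3,t5}}
  V13: {{t3,t5},{t2,t3,t5}}
  V14: {{t3,t4},{t1,t3,t4}}
  V15: {{t1,t3},{t1,t3,t4}}
  V23: {{t2,t5},{t2,t3,t5}}
  V34: {{t4,t5}}
  V45: {{t1,t4},{t1,t3,t4}}
  V123: {{t2,t3,t5}}
  V145: {{t1,t3,t4}}
C dims 5,7,2; δ0: rk 4, SNF 1^4; δ1: rk 2, SNF 1^2
Ȟ^0 = (5 − 4) − 0 = 1, so Ȟ^0 ≅ Z
Ȟ^1 = (7 − 2) − 4 = 1, so Ȟ^1 ≅ Z
Ȟ^2 = (2 − 0) − 2 = 0, so Ȟ^2 ≅ 0

Ȟ^0(U;F) ≅ Z, Ȟ^1(U;F) ≅ Z, Ȟ^2(U;F) ≅ 0


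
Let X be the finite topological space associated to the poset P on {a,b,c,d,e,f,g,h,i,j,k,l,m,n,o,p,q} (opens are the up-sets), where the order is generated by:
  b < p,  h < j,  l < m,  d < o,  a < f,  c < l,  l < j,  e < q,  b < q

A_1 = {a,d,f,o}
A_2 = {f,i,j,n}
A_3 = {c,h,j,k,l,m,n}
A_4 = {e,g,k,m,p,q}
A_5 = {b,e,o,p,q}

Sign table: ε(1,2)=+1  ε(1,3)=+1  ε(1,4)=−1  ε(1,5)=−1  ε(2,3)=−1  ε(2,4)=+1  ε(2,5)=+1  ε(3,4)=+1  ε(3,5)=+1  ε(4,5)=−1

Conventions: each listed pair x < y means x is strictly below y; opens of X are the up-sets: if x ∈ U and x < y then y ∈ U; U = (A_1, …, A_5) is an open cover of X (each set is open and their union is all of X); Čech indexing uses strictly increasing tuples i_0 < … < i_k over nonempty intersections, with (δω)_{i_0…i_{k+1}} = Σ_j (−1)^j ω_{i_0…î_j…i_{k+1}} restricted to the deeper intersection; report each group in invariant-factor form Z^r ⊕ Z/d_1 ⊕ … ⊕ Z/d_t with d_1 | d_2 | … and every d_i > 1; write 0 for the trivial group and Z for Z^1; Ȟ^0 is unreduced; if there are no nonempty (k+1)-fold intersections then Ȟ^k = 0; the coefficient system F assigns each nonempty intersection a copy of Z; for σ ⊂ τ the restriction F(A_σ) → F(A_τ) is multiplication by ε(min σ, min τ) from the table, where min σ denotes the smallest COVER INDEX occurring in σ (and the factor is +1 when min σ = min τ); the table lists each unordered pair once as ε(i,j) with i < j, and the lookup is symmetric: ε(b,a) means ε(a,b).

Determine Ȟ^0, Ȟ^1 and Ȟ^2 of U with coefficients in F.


Ȟ^0(U;F) ≅ 0, Ȟ^1(U;F) ≅ Z/2 and Ȟ^2(U;F) ≅ 0

nerve of the cover:
  A12={f} A15={o} A23={j,n} A34={k,m} A45={e,p,q}
C dims 5,5; δ0: rk 5, SNF 1^4·2
Ȟ^0 = (5 − 5) − 0 = 0, so Ȟ^0 ≅ 0
Ȟ^1 = (5 − 0) − 5 = 0 plus torsion [2], so Ȟ^1 ≅ Z/2
Ȟ^2 = (0 − 0) − 0 = 0, so Ȟ^2 ≅ 0


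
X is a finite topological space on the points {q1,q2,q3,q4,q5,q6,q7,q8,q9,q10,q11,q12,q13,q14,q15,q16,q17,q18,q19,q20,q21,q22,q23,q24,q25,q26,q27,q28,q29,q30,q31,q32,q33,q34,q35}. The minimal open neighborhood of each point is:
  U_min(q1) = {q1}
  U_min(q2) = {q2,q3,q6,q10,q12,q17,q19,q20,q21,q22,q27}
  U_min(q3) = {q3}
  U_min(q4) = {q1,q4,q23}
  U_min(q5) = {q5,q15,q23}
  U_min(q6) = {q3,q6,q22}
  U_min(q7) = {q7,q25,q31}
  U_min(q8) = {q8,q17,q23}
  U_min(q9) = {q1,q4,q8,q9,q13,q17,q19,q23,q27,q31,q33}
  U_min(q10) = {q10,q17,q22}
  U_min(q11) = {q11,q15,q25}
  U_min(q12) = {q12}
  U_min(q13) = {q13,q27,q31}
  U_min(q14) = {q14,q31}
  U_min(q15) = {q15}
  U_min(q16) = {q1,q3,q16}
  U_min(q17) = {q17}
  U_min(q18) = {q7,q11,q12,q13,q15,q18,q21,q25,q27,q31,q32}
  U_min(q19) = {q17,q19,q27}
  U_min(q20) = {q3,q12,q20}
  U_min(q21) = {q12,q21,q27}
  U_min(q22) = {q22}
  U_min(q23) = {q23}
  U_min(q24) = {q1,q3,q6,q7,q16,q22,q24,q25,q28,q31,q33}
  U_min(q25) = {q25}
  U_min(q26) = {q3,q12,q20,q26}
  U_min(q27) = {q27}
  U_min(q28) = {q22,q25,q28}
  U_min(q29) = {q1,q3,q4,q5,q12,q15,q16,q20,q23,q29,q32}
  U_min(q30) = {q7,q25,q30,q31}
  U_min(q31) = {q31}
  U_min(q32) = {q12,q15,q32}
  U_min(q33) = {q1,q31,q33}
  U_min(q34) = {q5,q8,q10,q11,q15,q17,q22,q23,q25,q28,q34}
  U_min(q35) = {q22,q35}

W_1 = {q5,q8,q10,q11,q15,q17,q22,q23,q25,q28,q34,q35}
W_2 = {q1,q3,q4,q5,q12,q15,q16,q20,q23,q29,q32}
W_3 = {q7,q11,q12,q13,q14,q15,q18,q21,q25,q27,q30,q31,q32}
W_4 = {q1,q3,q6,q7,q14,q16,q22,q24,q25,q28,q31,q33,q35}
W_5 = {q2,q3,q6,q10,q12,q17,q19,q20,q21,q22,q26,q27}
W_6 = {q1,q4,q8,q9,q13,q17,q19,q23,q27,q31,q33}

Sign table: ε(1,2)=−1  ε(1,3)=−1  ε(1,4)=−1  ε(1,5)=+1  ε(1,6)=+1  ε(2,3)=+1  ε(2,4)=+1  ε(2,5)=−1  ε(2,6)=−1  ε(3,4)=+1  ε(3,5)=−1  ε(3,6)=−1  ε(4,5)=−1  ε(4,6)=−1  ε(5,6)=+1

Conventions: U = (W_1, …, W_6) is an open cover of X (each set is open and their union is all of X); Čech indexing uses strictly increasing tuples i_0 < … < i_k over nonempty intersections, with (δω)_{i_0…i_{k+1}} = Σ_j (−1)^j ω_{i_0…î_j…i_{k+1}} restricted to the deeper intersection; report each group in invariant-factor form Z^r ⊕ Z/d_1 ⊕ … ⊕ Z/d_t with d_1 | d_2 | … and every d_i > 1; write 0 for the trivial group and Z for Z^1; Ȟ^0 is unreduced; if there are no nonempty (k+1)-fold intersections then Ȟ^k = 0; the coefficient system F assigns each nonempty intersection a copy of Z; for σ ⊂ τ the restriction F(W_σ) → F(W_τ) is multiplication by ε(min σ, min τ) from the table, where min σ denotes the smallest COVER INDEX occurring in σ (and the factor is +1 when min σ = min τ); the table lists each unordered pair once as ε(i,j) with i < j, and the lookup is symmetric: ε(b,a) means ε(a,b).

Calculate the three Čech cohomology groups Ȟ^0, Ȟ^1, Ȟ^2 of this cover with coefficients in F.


intersection data:
  W12={q5,q15,q23} W13={q11,q15,q25} W14={q22,q25,q28,q35} W15={q10,q17,q22} W16={q8,q17,q23} W23={q12,q15,q32} W24={q1,q3,q16} W25={q3,q12,q20} W26={q1,q4,q23} W34={q7,q14,q25,q31} W35={q12,q21,q27} W36={q13,q27,q31} W45={q3,q6,q22} W46={q1,q31,q33} W56={q17,q19,q27}
  W123={q15} W126={q23} W134={q25} W145={q22} W156={q17} W235={q12} W245={q3} W246={q1} W346={q31} W356={q27}
C dims 6,15,10; δ0: rk 5, SNF 1^5; δ1: rk 10, SNF 1^9·2
Ȟ^0 = (6 − 5) − 0 = 1, so Ȟ^0 ≅ Z
Ȟ^1 = (15 − 10) − 5 = 0, so Ȟ^1 ≅ 0
Ȟ^2 = (10 − 0) − 10 = 0 plus torsion [2], so Ȟ^2 ≅ Z/2

Ȟ^0 = Z, Ȟ^1 = 0, Ȟ^2 = Z/2


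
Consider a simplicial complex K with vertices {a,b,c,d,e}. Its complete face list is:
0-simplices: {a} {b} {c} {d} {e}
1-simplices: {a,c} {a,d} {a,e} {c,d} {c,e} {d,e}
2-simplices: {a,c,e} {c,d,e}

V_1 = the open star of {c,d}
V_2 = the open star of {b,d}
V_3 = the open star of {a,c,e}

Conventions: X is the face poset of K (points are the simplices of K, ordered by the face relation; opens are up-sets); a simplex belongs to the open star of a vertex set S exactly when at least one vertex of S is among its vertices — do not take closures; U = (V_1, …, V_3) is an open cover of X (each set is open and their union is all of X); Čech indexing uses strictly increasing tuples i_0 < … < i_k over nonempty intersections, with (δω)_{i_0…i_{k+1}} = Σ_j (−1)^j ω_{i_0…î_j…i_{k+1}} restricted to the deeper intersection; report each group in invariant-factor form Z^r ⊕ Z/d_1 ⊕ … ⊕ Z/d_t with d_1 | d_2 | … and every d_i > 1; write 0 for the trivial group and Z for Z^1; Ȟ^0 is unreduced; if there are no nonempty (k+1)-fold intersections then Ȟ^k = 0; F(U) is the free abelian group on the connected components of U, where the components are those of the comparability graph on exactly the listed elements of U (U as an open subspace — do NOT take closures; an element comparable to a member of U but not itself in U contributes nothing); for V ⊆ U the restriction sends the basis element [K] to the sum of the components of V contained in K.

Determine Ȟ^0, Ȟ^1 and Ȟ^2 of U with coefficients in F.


Ȟ^0(U;F) ≅ Z^2, Ȟ^1(U;F) ≅ Z, Ȟ^2(U;F) ≅ 0

nerve of the cover:
  V1={{c},{d},{a,c},{a,d},{c,d},{c,e},{d,e},{a,c,e},{c,d,e}} V2={{b},{d},{a,d},{c,d},{d,e},{c,d,e}} V3={{a},{c},{e},{a,c},{a,d},{a,e},{c,d},{c,e},{d,e},{a,c,e},{c,d,e}}
  V12={{d},{a,d},{c,d},{d,e},{c,d,e}} V13={{c},{a,c},{a,d},{c,d},{c,e},{d,e},{a,c,e},{c,d,e}} V23={{a,d},{c,d},{d,e},{c,d,e}}
  V123={{a,d},{c,d},{d,e},{c,d,e}}
components per intersection:
  V1: {{c},{d},{a,c},{a,d},{c,d},{c,e},{d,e},{a,c,e},{c,d,e}}
  V2: {{b}} {{d},{a,d},{c,d},{d,e},{c,d,e}}
  V3: {{a},{c},{e},{a,c},{a,d},{a,e},{c,d},{c,e},{d,e},{a,c,e},{c,d,e}}
  V12: {{d},{a,d},{c,d},{d,e},{c,d,e}}
  V13: {{c},{a,c},{c,d},{c,e},{d,e},{a,c,e},{c,d,e}} {{a,d}}
  V23: {{a,d}} {{c,d},{d,e},{c,d,e}}
  V123: {{a,d}} {{c,d},{d,e},{c,d,e}}
C dims 4,5,2; δ0: rk 2, SNF 1^2; δ1: rk 2, SNF 1^2
Ȟ^0 = (4 − 2) − 0 = 2, so Ȟ^0 ≅ Z^2
Ȟ^1 = (5 − 2) − 2 = 1, so Ȟ^1 ≅ Z
Ȟ^2 = (2 − 0) − 2 = 0, so Ȟ^2 ≅ 0


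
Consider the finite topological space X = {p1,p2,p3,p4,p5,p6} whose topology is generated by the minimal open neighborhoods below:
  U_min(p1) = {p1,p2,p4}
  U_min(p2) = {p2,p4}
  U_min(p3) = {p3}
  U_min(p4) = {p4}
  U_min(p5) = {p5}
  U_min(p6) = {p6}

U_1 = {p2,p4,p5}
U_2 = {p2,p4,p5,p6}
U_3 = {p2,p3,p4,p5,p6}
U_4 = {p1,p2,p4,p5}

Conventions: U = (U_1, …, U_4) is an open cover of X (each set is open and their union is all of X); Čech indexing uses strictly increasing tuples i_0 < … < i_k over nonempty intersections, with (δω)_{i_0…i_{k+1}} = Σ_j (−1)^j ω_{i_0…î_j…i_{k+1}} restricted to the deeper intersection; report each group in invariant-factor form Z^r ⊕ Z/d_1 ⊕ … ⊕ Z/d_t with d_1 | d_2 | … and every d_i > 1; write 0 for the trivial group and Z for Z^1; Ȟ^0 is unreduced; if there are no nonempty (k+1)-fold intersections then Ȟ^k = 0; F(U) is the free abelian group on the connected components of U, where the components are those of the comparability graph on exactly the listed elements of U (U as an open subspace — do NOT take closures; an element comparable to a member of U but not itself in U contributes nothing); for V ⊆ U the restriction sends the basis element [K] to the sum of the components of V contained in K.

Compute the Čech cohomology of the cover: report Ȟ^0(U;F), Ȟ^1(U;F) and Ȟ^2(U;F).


Ȟ^0 = Z^4, Ȟ^1 = 0 and Ȟ^2 = 0

nerve of the cover:
  U12={p2,p4,p5} U13={p2,p4,p5} U14={p2,p4,p5} U23={p2,p4,p5,p6} U24={p2,p4,p5} U34={p2,p4,p5}
  U123={p2,p4,p5} U124={p2,p4,p5} U134={p2,p4,p5} U234={p2,p4,p5}
  U1234={p2,p4,p5}
components per intersection:
  U1: {p2,p4} {p5}
  U2: {p2,p4} {p5} {p6}
  U3: {p2,p4} {p3} {p5} {p6}
  U4: {p1,p2,p4} {p5}
  U12: {p2,p4} {p5}
  U13: {p2,p4} {p5}
  U14: {p2,p4} {p5}
  U23: {p2,p4} {p5} {p6}
  U24: {p2,p4} {p5}
  U34: {p2,p4} {p5}
  U123: {p2,p4} {p5}
  U124: {p2,p4} {p5}
  U134: {p2,p4} {p5}
  U234: {p2,p4} {p5}
  U1234: {p2,p4} {p5}
C dims 11,13,8,2; δ0: rk 7, SNF 1^7; δ1: rk 6, SNF 1^6; δ2: rk 2, SNF 1^2
Ȟ^0 = (11 − 7) − 0 = 4, so Ȟ^0 ≅ Z^4
Ȟ^1 = (13 − 6) − 7 = 0, so Ȟ^1 ≅ 0
Ȟ^2 = (8 − 2) − 6 = 0, so Ȟ^2 ≅ 0


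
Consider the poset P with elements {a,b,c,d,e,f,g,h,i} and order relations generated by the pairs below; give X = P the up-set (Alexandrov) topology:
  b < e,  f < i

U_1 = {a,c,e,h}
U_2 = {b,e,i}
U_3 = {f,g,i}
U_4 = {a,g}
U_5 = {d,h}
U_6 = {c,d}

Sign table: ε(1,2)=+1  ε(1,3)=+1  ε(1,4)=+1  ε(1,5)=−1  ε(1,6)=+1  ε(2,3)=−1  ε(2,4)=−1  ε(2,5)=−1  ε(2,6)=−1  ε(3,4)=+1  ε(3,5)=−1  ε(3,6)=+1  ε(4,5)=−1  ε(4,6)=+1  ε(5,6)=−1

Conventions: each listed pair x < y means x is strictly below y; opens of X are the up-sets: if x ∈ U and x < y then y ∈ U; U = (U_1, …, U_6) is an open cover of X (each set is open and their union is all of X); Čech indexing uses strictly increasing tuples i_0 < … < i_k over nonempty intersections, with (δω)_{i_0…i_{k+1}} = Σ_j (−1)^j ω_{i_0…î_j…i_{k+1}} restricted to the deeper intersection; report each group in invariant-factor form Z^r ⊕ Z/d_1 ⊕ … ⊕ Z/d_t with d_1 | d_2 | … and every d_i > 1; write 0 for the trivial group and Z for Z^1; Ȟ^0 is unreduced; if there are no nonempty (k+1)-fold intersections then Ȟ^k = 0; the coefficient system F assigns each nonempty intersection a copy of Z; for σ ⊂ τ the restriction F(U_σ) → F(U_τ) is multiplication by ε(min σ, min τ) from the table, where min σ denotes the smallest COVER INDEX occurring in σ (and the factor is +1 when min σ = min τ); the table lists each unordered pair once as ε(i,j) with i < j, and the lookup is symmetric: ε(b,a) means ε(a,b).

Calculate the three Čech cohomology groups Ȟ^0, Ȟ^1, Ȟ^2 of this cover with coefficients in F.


intersection data:
  U12={e} U14={a} U15={h} U16={c} U23={i} U34={g} U56={d}
C dims 6,7; δ0: rk 6, SNF 1^5·2
Ȟ^0 = (6 − 6) − 0 = 0, so Ȟ^0 ≅ 0
Ȟ^1 = (7 − 0) − 6 = 1 plus torsion [2], so Ȟ^1 ≅ Z ⊕ Z/2
Ȟ^2 = (0 − 0) − 0 = 0, so Ȟ^2 ≅ 0

Ȟ^0(U;F) ≅ 0; Ȟ^1(U;F) ≅ Z ⊕ Z/2; Ȟ^2(U;F) ≅ 0


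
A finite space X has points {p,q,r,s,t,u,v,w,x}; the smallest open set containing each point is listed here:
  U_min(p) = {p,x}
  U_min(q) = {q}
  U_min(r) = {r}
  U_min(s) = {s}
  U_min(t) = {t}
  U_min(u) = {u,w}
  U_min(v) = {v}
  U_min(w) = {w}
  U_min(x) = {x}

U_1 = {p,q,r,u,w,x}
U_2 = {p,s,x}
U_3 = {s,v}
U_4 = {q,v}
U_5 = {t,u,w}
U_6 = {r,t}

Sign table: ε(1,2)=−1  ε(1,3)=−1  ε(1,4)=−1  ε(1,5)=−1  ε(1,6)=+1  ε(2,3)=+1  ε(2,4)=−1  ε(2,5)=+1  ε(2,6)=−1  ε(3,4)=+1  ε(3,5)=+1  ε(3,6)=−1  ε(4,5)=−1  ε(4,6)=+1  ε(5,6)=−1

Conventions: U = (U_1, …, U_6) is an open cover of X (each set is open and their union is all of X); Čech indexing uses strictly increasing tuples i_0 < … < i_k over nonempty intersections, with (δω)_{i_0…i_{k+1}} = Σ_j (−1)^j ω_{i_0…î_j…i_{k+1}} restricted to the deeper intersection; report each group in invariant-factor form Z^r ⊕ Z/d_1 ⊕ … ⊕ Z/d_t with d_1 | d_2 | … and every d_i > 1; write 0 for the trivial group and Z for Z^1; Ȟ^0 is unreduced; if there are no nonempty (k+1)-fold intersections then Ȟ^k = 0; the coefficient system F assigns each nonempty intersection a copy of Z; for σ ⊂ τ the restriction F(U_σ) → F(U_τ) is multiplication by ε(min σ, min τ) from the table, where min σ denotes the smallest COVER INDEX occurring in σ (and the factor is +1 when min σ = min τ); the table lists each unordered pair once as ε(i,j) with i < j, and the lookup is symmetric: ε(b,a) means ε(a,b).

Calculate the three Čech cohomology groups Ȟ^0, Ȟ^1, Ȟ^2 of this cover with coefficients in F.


Ȟ^0(U;F) ≅ Z,  Ȟ^1(U;F) ≅ Z^2,  Ȟ^2(U;F) ≅ 0

nerve of the cover:
  U12={p,x} U14={q} U15={u,w} U16={r} U23={s} U34={v} U56={t}
C dims 6,7; δ0: rk 5, SNF 1^5
Ȟ^0 = (6 − 5) − 0 = 1, so Ȟ^0 ≅ Z
Ȟ^1 = (7 − 0) − 5 = 2, so Ȟ^1 ≅ Z^2
Ȟ^2 = (0 − 0) − 0 = 0, so Ȟ^2 ≅ 0


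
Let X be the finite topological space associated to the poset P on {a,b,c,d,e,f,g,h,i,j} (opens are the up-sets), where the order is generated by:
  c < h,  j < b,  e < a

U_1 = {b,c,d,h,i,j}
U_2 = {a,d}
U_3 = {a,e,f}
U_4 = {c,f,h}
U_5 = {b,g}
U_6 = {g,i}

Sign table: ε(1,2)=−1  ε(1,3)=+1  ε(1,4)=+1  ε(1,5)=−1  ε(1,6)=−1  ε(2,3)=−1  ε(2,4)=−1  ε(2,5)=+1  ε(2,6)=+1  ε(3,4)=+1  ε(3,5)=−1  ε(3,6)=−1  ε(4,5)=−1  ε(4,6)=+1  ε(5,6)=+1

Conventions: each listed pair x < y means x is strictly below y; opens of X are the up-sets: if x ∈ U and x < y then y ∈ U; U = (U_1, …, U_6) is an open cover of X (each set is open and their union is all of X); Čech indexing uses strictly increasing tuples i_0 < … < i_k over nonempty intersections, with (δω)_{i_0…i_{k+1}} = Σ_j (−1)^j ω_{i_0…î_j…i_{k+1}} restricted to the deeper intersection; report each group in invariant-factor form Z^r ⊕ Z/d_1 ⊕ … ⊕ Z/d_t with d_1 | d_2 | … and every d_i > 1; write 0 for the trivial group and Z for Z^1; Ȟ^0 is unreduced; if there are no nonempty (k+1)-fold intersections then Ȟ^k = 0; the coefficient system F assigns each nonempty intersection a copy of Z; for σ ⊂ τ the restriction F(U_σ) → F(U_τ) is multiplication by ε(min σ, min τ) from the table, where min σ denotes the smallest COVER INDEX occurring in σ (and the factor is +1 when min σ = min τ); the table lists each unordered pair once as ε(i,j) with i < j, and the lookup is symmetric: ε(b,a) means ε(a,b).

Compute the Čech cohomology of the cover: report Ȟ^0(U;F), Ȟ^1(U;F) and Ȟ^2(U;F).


Ȟ^0 ≅ Z, Ȟ^1 ≅ Z^2, Ȟ^2 ≅ 0

nerve of the cover:
  U12={d} U14={c,h} U15={b} U16={i} U23={a} U34={f} U56={g}
C dims 6,7; δ0: rk 5, SNF 1^5
Ȟ^0 = (6 − 5) − 0 = 1, so Ȟ^0 ≅ Z
Ȟ^1 = (7 − 0) − 5 = 2, so Ȟ^1 ≅ Z^2
Ȟ^2 = (0 − 0) − 0 = 0, so Ȟ^2 ≅ 0


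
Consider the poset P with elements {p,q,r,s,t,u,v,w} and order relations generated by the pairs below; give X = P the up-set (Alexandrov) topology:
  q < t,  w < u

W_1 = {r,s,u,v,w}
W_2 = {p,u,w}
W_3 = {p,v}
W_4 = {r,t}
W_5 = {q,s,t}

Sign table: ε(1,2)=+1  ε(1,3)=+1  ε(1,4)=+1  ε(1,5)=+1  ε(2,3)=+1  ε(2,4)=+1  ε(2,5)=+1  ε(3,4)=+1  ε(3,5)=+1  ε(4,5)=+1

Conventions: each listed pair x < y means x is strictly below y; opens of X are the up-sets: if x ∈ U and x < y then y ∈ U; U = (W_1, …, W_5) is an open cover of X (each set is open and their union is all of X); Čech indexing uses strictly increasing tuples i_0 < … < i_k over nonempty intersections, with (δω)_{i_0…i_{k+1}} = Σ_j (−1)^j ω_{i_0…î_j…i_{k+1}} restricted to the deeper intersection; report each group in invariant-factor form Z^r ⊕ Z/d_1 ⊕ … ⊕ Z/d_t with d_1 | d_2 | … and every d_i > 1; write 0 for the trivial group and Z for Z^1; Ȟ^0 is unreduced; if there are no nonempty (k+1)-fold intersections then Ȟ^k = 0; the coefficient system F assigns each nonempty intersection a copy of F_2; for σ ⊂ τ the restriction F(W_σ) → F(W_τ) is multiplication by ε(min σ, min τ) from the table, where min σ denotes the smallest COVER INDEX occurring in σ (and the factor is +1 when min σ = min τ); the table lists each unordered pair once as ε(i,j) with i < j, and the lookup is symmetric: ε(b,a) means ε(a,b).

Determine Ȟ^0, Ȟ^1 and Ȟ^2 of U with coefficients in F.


Ȟ^0 ≅ Z/2, Ȟ^1 ≅ Z/2 ⊕ Z/2, Ȟ^2 ≅ 0

nerve of the cover:
  W12={u,w} W13={v} W14={r} W15={s} W23={p} W45={t}
C dims 5,6; δ0: rk_F2 4
Ȟ^0 = (5 − 4) − 0 = 1, so Ȟ^0 ≅ Z/2
Ȟ^1 = (6 − 0) − 4 = 2, so Ȟ^1 ≅ Z/2 ⊕ Z/2
Ȟ^2 = (0 − 0) − 0 = 0, so Ȟ^2 ≅ 0


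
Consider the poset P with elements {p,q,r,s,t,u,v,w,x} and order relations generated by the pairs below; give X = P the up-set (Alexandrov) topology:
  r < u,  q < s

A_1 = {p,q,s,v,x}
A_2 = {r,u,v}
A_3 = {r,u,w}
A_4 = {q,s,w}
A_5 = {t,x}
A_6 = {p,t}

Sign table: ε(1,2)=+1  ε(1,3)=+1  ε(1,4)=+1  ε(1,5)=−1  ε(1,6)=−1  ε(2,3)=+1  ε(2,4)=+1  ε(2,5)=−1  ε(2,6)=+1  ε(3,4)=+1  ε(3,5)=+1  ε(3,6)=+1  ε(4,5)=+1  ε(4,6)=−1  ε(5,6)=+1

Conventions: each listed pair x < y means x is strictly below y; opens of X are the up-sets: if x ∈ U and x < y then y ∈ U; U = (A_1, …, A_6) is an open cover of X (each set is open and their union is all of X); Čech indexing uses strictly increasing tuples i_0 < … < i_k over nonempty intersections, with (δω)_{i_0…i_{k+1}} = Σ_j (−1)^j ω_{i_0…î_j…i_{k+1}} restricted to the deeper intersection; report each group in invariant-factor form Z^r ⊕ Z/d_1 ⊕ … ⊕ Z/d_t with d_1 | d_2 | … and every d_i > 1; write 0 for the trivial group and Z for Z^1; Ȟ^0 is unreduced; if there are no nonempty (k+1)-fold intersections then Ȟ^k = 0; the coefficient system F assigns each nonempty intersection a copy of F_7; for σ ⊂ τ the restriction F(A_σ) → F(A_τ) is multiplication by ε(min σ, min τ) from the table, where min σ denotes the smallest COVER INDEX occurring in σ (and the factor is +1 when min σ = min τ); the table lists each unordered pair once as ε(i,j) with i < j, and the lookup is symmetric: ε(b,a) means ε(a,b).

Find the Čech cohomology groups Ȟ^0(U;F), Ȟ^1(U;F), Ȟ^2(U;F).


intersection data:
  A12={v} A14={q,s} A15={x} A16={p} A23={r,u} A34={w} A56={t}
C dims 6,7; δ0: rk_F7 5
Ȟ^0 = (6 − 5) − 0 = 1, so Ȟ^0 ≅ Z/7
Ȟ^1 = (7 − 0) − 5 = 2, so Ȟ^1 ≅ Z/7 ⊕ Z/7
Ȟ^2 = (0 − 0) − 0 = 0, so Ȟ^2 ≅ 0

Ȟ^0(U;F) ≅ Z/7; Ȟ^1(U;F) ≅ Z/7 ⊕ Z/7; Ȟ^2(U;F) ≅ 0


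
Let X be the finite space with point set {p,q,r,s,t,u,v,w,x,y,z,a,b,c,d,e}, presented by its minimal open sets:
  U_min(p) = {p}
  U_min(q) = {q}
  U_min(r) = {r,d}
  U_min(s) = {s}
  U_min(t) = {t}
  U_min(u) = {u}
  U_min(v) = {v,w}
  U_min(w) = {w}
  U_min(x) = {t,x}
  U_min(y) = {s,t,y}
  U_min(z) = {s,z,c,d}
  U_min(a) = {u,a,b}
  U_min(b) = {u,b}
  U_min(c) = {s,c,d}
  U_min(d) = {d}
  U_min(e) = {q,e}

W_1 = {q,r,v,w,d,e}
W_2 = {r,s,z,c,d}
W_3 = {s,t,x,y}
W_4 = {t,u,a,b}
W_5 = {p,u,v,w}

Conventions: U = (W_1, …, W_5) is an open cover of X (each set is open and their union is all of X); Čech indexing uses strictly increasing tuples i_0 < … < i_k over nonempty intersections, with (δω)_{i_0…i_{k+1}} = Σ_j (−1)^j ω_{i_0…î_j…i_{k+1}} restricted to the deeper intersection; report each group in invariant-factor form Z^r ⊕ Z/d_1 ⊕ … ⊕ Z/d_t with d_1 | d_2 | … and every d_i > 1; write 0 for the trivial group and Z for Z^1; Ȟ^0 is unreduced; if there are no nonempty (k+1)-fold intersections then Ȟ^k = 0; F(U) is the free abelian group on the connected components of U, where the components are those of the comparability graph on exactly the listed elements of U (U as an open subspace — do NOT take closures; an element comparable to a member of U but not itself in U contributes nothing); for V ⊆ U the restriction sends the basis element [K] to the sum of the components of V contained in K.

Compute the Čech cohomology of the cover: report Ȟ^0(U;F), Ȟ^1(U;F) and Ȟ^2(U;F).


nerve of the cover:
  W12={r,d} W15={v,w} W23={s} W34={t} W45={u}
components per intersection:
  W1: {q,e} {r,d} {v,w}
  W2: {r,s,z,c,d}
  W3: {s,t,x,y}
  W4: {t} {u,a,b}
  W5: {p} {u} {v,w}
  W12: {r,d}
  W15: {v,w}
  W23: {s}
  W34: {t}
  W45: {u}
C dims 10,5; δ0: rk 5, SNF 1^5
Ȟ^0 = (10 − 5) − 0 = 5, so Ȟ^0 ≅ Z^5
Ȟ^1 = (5 − 0) − 5 = 0, so Ȟ^1 ≅ 0
Ȟ^2 = (0 − 0) − 0 = 0, so Ȟ^2 ≅ 0

Ȟ^0(U;F) ≅ Z^5,  Ȟ^1(U;F) ≅ 0,  Ȟ^2(U;F) ≅ 0


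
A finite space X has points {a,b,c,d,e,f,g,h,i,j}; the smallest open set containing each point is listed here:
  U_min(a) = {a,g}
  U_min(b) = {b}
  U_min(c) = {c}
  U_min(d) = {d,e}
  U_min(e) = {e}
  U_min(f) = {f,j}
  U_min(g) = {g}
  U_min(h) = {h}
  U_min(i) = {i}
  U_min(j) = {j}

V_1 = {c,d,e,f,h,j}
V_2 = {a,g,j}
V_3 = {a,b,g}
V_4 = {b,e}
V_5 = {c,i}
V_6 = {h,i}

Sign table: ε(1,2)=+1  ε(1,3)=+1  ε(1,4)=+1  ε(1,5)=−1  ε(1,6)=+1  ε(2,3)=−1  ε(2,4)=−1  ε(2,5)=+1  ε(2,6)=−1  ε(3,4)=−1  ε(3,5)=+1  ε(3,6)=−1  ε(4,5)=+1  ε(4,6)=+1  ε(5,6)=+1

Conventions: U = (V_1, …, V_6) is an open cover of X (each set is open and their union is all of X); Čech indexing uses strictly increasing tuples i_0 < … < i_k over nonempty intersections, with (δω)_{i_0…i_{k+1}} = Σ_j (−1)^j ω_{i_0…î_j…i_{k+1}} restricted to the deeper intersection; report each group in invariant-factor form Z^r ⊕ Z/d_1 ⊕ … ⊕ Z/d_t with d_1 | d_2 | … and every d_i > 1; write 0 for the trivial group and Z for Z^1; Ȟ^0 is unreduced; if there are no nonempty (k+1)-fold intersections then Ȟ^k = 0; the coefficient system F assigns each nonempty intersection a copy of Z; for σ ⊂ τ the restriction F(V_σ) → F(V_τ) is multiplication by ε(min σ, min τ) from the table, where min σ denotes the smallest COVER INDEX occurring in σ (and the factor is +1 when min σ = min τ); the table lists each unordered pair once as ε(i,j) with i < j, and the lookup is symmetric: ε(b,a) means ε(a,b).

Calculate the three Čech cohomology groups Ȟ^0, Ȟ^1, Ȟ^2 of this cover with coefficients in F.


nonempty overlaps:
  V12={j} V14={e} V15={c} V16={h} V23={a,g} V34={b} V56={i}
C dims 6,7; δ0: rk 6, SNF 1^5·2
degree 0: 6−6−0 = 0 → Ȟ^0 ≅ 0
degree 1: 7−0−6 = 1 plus torsion [2] → Ȟ^1 ≅ Z ⊕ Z/2
degree 2: 0−0−0 = 0 → Ȟ^2 ≅ 0

Ȟ^0(U;F) ≅ 0,  Ȟ^1(U;F) ≅ Z ⊕ Z/2,  Ȟ^2(U;F) ≅ 0


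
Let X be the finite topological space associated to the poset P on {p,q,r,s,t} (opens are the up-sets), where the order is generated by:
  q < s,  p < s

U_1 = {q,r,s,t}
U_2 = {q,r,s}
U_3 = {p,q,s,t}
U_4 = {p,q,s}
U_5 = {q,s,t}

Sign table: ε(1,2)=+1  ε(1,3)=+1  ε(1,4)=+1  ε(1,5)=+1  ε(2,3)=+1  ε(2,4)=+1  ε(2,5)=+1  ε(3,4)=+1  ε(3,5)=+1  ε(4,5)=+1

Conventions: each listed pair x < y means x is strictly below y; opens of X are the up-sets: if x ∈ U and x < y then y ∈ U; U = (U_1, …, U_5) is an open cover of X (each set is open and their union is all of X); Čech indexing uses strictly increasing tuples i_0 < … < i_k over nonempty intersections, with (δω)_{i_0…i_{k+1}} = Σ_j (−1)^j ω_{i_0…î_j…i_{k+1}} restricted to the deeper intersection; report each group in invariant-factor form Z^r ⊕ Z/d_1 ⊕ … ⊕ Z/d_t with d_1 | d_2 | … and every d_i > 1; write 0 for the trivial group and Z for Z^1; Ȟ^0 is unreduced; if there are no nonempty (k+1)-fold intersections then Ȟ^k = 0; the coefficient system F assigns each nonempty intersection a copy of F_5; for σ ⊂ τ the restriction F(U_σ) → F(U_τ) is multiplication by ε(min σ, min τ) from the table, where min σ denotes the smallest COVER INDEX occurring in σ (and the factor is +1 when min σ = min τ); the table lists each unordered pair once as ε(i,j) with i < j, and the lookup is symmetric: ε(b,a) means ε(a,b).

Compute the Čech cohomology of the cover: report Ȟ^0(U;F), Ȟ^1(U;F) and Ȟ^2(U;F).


Ȟ^0 ≅ Z/5,  Ȟ^1 ≅ 0,  Ȟ^2 ≅ 0

nonempty overlaps:
  U12={q,r,s} U13={q,s,t} U14={q,s} U15={q,s,t} U23={q,s} U24={q,s} U25={q,s} U34={p,q,s} U35={q,s,t} U45={q,s}
  U123={q,s} U124={q,s} U125={q,s} U134={q,s} U135={q,s,t} U145={q,s} U234={q,s} U235={q,s} U245={q,s} U345={q,s}
  U1234={q,s} U1235={q,s} U1245={q,s} U1345={q,s} U2345={q,s}
  U12345={q,s}
C dims 5,10,10,5; δ0: rk_F5 4; δ1: rk_F5 6; δ2: rk_F5 4
degree 0: 5−4−0 = 1 → Ȟ^0 ≅ Z/5
degree 1: 10−6−4 = 0 → Ȟ^1 ≅ 0
degree 2: 10−4−6 = 0 → Ȟ^2 ≅ 0


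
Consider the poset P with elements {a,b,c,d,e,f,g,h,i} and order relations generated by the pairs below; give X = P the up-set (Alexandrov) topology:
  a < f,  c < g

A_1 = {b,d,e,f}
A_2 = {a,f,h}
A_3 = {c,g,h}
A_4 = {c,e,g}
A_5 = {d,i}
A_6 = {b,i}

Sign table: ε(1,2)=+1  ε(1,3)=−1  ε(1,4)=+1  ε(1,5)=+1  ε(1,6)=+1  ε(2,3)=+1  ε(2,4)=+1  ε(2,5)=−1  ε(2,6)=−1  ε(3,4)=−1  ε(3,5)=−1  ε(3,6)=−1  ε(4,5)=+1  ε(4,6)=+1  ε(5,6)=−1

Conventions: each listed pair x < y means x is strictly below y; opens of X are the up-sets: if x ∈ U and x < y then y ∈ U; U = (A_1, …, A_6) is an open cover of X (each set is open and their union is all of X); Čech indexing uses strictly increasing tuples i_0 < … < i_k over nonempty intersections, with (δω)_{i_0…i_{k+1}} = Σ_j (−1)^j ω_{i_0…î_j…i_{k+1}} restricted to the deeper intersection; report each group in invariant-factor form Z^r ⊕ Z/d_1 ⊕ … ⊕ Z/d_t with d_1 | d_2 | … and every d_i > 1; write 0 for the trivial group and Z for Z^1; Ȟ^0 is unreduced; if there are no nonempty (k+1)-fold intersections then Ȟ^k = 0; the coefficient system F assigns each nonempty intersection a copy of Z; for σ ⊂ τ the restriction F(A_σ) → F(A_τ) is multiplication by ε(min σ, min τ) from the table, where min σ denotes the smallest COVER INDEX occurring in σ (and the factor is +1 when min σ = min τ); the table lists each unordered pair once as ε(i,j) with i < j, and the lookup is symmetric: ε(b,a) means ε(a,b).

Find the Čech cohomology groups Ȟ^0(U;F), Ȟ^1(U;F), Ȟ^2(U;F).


nonempty intersections:
  A12={f} A14={e} A15={d} A16={b} A23={h} A34={c,g} A56={i}
C dims 6,7; δ0: rk 6, SNF 1^5·2
Ȟ^0: (6−6)−0=0 ⇒ 0
Ȟ^1: (7−0)−6=1 plus torsion [2] ⇒ Z ⊕ Z/2
Ȟ^2: (0−0)−0=0 ⇒ 0

Ȟ^0(U;F) ≅ 0, Ȟ^1(U;F) ≅ Z ⊕ Z/2 and Ȟ^2(U;F) ≅ 0


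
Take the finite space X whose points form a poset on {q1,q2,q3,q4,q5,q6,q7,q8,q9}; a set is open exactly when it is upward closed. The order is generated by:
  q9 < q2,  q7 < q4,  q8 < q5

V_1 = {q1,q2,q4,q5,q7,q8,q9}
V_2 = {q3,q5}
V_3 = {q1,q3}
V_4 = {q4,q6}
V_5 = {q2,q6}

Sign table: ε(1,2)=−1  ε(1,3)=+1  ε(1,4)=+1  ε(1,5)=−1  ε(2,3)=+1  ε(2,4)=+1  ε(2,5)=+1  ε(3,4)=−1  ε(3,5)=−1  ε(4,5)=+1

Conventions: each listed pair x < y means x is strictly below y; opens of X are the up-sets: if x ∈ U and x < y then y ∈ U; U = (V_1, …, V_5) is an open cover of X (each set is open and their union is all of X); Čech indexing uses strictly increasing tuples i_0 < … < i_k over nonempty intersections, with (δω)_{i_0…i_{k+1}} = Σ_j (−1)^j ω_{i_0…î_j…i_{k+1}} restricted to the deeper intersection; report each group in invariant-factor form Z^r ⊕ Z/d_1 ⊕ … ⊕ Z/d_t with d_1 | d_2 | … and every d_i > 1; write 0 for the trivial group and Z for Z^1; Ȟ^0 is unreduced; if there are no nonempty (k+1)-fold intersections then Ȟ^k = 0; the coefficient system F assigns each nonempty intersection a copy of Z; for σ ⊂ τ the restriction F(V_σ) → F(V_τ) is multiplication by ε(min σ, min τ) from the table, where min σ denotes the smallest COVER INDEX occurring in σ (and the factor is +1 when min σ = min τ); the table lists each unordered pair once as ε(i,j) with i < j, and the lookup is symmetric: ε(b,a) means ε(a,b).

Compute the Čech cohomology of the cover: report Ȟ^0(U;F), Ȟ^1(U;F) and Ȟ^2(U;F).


intersection data:
  V12={q5} V13={q1} V14={q4} V15={q2} V23={q3} V45={q6}
C dims 5,6; δ0: rk 5, SNF 1^4·2
Ȟ^0 = (5 − 5) − 0 = 0, so Ȟ^0 ≅ 0
Ȟ^1 = (6 − 0) − 5 = 1 plus torsion [2], so Ȟ^1 ≅ Z ⊕ Z/2
Ȟ^2 = (0 − 0) − 0 = 0, so Ȟ^2 ≅ 0

Ȟ^0 = 0, Ȟ^1 = Z ⊕ Z/2, Ȟ^2 = 0


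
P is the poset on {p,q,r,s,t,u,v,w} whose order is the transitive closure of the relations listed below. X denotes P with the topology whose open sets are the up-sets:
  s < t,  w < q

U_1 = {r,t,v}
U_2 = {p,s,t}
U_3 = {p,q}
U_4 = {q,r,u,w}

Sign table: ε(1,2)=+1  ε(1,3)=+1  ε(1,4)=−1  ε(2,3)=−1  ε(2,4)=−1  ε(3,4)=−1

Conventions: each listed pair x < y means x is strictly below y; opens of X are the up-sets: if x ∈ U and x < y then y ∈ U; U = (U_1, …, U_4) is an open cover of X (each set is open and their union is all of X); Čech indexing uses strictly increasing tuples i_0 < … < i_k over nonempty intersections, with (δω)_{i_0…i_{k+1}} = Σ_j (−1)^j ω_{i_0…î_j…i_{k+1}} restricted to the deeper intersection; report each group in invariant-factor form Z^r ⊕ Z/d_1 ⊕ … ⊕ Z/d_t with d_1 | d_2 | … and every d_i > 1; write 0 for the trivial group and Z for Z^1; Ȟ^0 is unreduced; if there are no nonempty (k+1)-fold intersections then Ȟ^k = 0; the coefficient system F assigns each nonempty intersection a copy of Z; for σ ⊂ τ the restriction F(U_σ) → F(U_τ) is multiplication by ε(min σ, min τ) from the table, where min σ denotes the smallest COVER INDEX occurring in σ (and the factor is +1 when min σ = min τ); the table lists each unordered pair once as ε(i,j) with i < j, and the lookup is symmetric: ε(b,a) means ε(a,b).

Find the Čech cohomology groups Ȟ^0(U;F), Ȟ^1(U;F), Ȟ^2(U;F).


Ȟ^0(U;F) ≅ 0, Ȟ^1(U;F) ≅ Z/2 and Ȟ^2(U;F) ≅ 0

nerve of the cover:
  U12={t} U14={r} U23={p} U34={q}
C dims 4,4; δ0: rk 4, SNF 1^3·2
Ȟ^0 = (4 − 4) − 0 = 0, so Ȟ^0 ≅ 0
Ȟ^1 = (4 − 0) − 4 = 0 plus torsion [2], so Ȟ^1 ≅ Z/2
Ȟ^2 = (0 − 0) − 0 = 0, so Ȟ^2 ≅ 0


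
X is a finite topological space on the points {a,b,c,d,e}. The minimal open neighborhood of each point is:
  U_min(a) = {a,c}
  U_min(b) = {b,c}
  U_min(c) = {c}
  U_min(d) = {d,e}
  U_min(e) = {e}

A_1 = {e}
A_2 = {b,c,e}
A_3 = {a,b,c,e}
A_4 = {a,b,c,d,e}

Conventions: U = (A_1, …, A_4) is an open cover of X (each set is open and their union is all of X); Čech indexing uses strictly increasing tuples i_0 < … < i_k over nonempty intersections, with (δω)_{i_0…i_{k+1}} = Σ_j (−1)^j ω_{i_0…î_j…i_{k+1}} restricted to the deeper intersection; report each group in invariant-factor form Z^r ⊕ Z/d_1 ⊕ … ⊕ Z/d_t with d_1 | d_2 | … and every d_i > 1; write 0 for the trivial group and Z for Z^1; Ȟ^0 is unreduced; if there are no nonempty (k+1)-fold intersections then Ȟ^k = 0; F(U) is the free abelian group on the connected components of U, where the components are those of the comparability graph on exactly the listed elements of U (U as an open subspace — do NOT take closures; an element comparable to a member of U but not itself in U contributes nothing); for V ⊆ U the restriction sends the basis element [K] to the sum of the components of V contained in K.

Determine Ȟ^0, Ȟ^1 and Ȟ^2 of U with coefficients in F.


Ȟ^0 = Z^2,  Ȟ^1 = 0,  Ȟ^2 = 0

cover nerve:
  A12={e} A13={e} A14={e} A23={b,c,e} A24={b,c,e} A34={a,b,c,e}
  A123={e} A124={e} A134={e} A234={b,c,e}
  A1234={e}
components per intersection:
  A1: {e}
  A2: {b,c} {e}
  A3: {a,b,c} {e}
  A4: {a,b,c} {d,e}
  A12: {e}
  A13: {e}
  A14: {e}
  A23: {b,c} {e}
  A24: {b,c} {e}
  A34: {a,b,c} {e}
  A123: {e}
  A124: {e}
  A134: {e}
  A234: {b,c} {e}
  A1234: {e}
C dims 7,9,5,1; δ0: rk 5, SNF 1^5; δ1: rk 4, SNF 1^4; δ2: rk 1, SNF 1^1
Ȟ^0: (7−5)−0=2 ⇒ Z^2
Ȟ^1: (9−4)−5=0 ⇒ 0
Ȟ^2: (5−1)−4=0 ⇒ 0


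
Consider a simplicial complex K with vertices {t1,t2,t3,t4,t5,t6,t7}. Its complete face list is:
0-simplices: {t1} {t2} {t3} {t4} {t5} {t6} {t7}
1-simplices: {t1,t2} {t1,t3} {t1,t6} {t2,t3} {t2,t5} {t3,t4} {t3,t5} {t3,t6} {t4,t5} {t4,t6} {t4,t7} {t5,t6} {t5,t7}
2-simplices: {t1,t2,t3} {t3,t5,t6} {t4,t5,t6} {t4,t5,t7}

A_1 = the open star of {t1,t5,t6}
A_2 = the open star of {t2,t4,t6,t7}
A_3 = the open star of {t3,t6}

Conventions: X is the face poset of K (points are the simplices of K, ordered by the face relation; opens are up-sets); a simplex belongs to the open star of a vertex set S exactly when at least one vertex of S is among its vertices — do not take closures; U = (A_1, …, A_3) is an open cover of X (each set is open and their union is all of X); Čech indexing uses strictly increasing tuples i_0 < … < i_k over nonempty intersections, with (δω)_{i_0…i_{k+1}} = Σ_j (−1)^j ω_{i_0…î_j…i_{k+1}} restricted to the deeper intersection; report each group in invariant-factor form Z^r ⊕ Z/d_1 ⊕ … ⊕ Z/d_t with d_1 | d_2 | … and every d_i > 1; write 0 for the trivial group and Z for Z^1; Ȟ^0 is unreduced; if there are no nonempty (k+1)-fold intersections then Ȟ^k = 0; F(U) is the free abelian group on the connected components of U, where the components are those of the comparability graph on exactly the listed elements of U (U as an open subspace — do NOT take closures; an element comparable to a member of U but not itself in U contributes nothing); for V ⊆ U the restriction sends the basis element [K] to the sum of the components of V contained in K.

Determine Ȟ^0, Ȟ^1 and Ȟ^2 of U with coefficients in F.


Ȟ^0(U;F) ≅ Z, Ȟ^1(U;F) ≅ Z^3, Ȟ^2(U;F) ≅ 0

nonempty intersections:
  A1={{t1},{t5},{t6},{t1,t2},{t1,t3},{t1,t6},{t2,t5},{t3,t5},{t3,t6},{t4,t5},{t4,t6},{t5,t6},{t5,t7},{t1,t2,t3},{t3,t5,t6},{t4,t5,t6},{t4,t5,t7}} A2={{t2},{t4},{t6},{t7},{t1,t2},{t1,t6},{t2,t3},{t2,t5},{t3,t4},{t3,t6},{t4,t5},{t4,t6},{t4,t7},{t5,t6},{t5,t7},{t1,t2,t3},{t3,t5,t6},{t4,t5,t6},{t4,t5,t7}} A3={{t3},{t6},{t1,t3},{t1,t6},{t2,t3},{t3,t4},{t3,t5},{t3,t6},{t4,t6},{t5,t6},{t1,t2,t3},{t3,t5,t6},{t4,t5,t6}}
  A12={{t6},{t1,t2},{t1,t6},{t2,t5},{t3,t6},{t4,t5},{t4,t6},{t5,t6},{t5,t7},{t1,t2,t3},{t3,t5,t6},{t4,t5,t6},{t4,t5,t7}} A13={{t6},{t1,t3},{t1,t6},{t3,t5},{t3,t6},{t4,t6},{t5,t6},{t1,t2,t3},{t3,t5,t6},{t4,t5,t6}} A23={{t6},{t1,t6},{t2,t3},{t3,t4},{t3,t6},{t4,t6},{t5,t6},{t1,t2,t3},{t3,t5,t6},{t4,t5,t6}}
  A123={{t6},{t1,t6},{t3,t6},{t4,t6},{t5,t6},{t1,t2,t3},{t3,t5,t6},{t4,t5,t6}}
components per intersection:
  A1: {{t1},{t5},{t6},{t1,t2},{t1,t3},{t1,t6},{t2,t5},{t3,t5},{t3,t6},{t4,t5},{t4,t6},{t5,t6},{t5,t7},{t1,t2,t3},{t3,t5,t6},{t4,t5,t6},{t4,t5,t7}}
  A2: {{t2},{t1,t2},{t2,t3},{t2,t5},{t1,t2,t3}} {{t4},{t6},{t7},{t1,t6},{t3,t4},{t3,t6},{t4,t5},{t4,t6},{t4,t7},{t5,t6},{t5,t7},{t3,t5,t6},{t4,t5,t6},{t4,t5,t7}}
  A3: {{t3},{t6},{t1,t3},{t1,t6},{t2,t3},{t3,t4},{t3,t5},{t3,t6},{t4,t6},{t5,t6},{t1,t2,t3},{t3,t5,t6},{t4,t5,t6}}
  A12: {{t6},{t1,t6},{t3,t6},{t4,t5},{t4,t6},{t5,t6},{t5,t7},{t3,t5,t6},{t4,t5,t6},{t4,t5,t7}} {{t1,t2},{t1,t2,t3}} {{t2,t5}}
  A13: {{t6},{t1,t6},{t3,t5},{t3,t6},{t4,t6},{t5,t6},{t3,t5,t6},{t4,t5,t6}} {{t1,t3},{t1,t2,t3}}
  A23: {{t6},{t1,t6},{t3,t6},{t4,t6},{t5,t6},{t3,t5,t6},{t4,t5,t6}} {{t2,t3},{t1,t2,t3}} {{t3,t4}}
  A123: {{t6},{t1,t6},{t3,t6},{t4,t6},{t5,t6},{t3,t5,t6},{t4,t5,t6}} {{t1,t2,t3}}
C dims 4,8,2; δ0: rk 3, SNF 1^3; δ1: rk 2, SNF 1^2
Ȟ^0: (4−3)−0=1 ⇒ Z
Ȟ^1: (8−2)−3=3 ⇒ Z^3
Ȟ^2: (2−0)−2=0 ⇒ 0
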